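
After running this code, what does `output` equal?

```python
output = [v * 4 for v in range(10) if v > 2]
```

Let's trace through this code step by step.

Initialize: output = [v * 4 for v in range(10) if v > 2]

After execution: output = [12, 16, 20, 24, 28, 32, 36]
[12, 16, 20, 24, 28, 32, 36]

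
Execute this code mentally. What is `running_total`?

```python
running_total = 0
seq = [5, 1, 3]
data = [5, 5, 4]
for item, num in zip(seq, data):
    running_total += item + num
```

Let's trace through this code step by step.

Initialize: running_total = 0
Initialize: seq = [5, 1, 3]
Initialize: data = [5, 5, 4]
Entering loop: for item, num in zip(seq, data):

After execution: running_total = 23
23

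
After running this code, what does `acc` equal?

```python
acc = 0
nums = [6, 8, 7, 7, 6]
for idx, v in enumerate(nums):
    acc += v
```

Let's trace through this code step by step.

Initialize: acc = 0
Initialize: nums = [6, 8, 7, 7, 6]
Entering loop: for idx, v in enumerate(nums):

After execution: acc = 34
34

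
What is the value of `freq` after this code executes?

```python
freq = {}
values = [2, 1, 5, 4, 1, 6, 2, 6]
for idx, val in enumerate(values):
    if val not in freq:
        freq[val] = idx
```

Let's trace through this code step by step.

Initialize: freq = {}
Initialize: values = [2, 1, 5, 4, 1, 6, 2, 6]
Entering loop: for idx, val in enumerate(values):

After execution: freq = {2: 0, 1: 1, 5: 2, 4: 3, 6: 5}
{2: 0, 1: 1, 5: 2, 4: 3, 6: 5}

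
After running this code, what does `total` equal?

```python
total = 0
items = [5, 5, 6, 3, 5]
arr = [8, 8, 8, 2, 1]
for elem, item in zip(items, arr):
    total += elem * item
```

Let's trace through this code step by step.

Initialize: total = 0
Initialize: items = [5, 5, 6, 3, 5]
Initialize: arr = [8, 8, 8, 2, 1]
Entering loop: for elem, item in zip(items, arr):

After execution: total = 139
139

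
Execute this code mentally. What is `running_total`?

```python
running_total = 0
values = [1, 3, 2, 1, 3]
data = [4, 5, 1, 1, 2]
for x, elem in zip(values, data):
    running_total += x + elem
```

Let's trace through this code step by step.

Initialize: running_total = 0
Initialize: values = [1, 3, 2, 1, 3]
Initialize: data = [4, 5, 1, 1, 2]
Entering loop: for x, elem in zip(values, data):

After execution: running_total = 23
23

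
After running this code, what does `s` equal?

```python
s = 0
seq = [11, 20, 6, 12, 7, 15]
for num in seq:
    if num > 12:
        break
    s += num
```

Let's trace through this code step by step.

Initialize: s = 0
Initialize: seq = [11, 20, 6, 12, 7, 15]
Entering loop: for num in seq:

After execution: s = 11
11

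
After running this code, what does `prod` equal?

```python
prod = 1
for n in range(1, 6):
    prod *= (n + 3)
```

Let's trace through this code step by step.

Initialize: prod = 1
Entering loop: for n in range(1, 6):

After execution: prod = 6720
6720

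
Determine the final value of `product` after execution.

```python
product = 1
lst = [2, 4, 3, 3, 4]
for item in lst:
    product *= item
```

Let's trace through this code step by step.

Initialize: product = 1
Initialize: lst = [2, 4, 3, 3, 4]
Entering loop: for item in lst:

After execution: product = 288
288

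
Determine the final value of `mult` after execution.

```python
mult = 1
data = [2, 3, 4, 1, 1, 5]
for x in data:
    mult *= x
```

Let's trace through this code step by step.

Initialize: mult = 1
Initialize: data = [2, 3, 4, 1, 1, 5]
Entering loop: for x in data:

After execution: mult = 120
120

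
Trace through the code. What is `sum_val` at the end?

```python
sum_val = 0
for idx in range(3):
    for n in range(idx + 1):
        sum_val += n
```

Let's trace through this code step by step.

Initialize: sum_val = 0
Entering loop: for idx in range(3):

After execution: sum_val = 4
4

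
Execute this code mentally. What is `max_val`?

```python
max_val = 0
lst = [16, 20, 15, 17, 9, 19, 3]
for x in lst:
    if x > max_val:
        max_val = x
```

Let's trace through this code step by step.

Initialize: max_val = 0
Initialize: lst = [16, 20, 15, 17, 9, 19, 3]
Entering loop: for x in lst:

After execution: max_val = 20
20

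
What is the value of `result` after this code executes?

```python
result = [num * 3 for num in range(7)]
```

Let's trace through this code step by step.

Initialize: result = [num * 3 for num in range(7)]

After execution: result = [0, 3, 6, 9, 12, 15, 18]
[0, 3, 6, 9, 12, 15, 18]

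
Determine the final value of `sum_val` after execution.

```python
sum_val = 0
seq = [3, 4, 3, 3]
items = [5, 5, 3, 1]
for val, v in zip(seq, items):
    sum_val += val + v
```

Let's trace through this code step by step.

Initialize: sum_val = 0
Initialize: seq = [3, 4, 3, 3]
Initialize: items = [5, 5, 3, 1]
Entering loop: for val, v in zip(seq, items):

After execution: sum_val = 27
27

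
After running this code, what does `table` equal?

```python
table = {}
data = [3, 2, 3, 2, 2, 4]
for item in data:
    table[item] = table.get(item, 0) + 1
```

Let's trace through this code step by step.

Initialize: table = {}
Initialize: data = [3, 2, 3, 2, 2, 4]
Entering loop: for item in data:

After execution: table = {3: 2, 2: 3, 4: 1}
{3: 2, 2: 3, 4: 1}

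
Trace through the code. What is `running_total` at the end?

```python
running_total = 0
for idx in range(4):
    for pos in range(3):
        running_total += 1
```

Let's trace through this code step by step.

Initialize: running_total = 0
Entering loop: for idx in range(4):

After execution: running_total = 12
12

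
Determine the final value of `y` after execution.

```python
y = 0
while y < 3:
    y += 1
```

Let's trace through this code step by step.

Initialize: y = 0
Entering loop: while y < 3:

After execution: y = 3
3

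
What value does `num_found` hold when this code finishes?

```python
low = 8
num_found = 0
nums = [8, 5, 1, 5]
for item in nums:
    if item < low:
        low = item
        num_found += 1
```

Let's trace through this code step by step.

Initialize: low = 8
Initialize: num_found = 0
Initialize: nums = [8, 5, 1, 5]
Entering loop: for item in nums:

After execution: num_found = 2
2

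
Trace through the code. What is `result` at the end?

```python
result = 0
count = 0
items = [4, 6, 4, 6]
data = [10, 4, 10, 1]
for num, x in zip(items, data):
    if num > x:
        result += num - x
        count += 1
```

Let's trace through this code step by step.

Initialize: result = 0
Initialize: count = 0
Initialize: items = [4, 6, 4, 6]
Initialize: data = [10, 4, 10, 1]
Entering loop: for num, x in zip(items, data):

After execution: result = 7
7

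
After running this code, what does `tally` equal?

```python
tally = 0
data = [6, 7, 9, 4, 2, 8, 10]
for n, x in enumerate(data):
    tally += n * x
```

Let's trace through this code step by step.

Initialize: tally = 0
Initialize: data = [6, 7, 9, 4, 2, 8, 10]
Entering loop: for n, x in enumerate(data):

After execution: tally = 145
145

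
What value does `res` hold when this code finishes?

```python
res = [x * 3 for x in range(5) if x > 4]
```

Let's trace through this code step by step.

Initialize: res = [x * 3 for x in range(5) if x > 4]

After execution: res = []
[]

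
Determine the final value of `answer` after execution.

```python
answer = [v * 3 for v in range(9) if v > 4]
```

Let's trace through this code step by step.

Initialize: answer = [v * 3 for v in range(9) if v > 4]

After execution: answer = [15, 18, 21, 24]
[15, 18, 21, 24]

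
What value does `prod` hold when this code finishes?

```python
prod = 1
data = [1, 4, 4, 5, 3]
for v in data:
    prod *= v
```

Let's trace through this code step by step.

Initialize: prod = 1
Initialize: data = [1, 4, 4, 5, 3]
Entering loop: for v in data:

After execution: prod = 240
240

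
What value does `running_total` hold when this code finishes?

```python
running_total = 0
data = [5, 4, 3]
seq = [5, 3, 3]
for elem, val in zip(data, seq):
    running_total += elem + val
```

Let's trace through this code step by step.

Initialize: running_total = 0
Initialize: data = [5, 4, 3]
Initialize: seq = [5, 3, 3]
Entering loop: for elem, val in zip(data, seq):

After execution: running_total = 23
23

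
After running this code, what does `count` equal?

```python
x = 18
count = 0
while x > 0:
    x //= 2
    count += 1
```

Let's trace through this code step by step.

Initialize: x = 18
Initialize: count = 0
Entering loop: while x > 0:

After execution: count = 5
5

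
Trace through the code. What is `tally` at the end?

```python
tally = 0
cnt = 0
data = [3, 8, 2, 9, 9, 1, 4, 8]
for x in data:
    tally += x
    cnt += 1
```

Let's trace through this code step by step.

Initialize: tally = 0
Initialize: cnt = 0
Initialize: data = [3, 8, 2, 9, 9, 1, 4, 8]
Entering loop: for x in data:

After execution: tally = 44
44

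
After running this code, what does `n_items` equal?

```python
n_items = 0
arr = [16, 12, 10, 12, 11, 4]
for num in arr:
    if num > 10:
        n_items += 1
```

Let's trace through this code step by step.

Initialize: n_items = 0
Initialize: arr = [16, 12, 10, 12, 11, 4]
Entering loop: for num in arr:

After execution: n_items = 4
4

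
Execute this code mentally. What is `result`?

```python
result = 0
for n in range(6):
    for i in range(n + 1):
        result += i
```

Let's trace through this code step by step.

Initialize: result = 0
Entering loop: for n in range(6):

After execution: result = 35
35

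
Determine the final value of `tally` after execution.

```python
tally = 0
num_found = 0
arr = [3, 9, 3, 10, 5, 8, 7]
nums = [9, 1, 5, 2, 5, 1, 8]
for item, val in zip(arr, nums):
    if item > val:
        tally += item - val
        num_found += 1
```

Let's trace through this code step by step.

Initialize: tally = 0
Initialize: num_found = 0
Initialize: arr = [3, 9, 3, 10, 5, 8, 7]
Initialize: nums = [9, 1, 5, 2, 5, 1, 8]
Entering loop: for item, val in zip(arr, nums):

After execution: tally = 23
23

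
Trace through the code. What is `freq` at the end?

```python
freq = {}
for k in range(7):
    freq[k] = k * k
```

Let's trace through this code step by step.

Initialize: freq = {}
Entering loop: for k in range(7):

After execution: freq = {0: 0, 1: 1, 2: 4, 3: 9, 4: 16, 5: 25, 6: 36}
{0: 0, 1: 1, 2: 4, 3: 9, 4: 16, 5: 25, 6: 36}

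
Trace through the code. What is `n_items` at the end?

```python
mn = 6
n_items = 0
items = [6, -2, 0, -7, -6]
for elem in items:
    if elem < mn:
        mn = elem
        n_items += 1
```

Let's trace through this code step by step.

Initialize: mn = 6
Initialize: n_items = 0
Initialize: items = [6, -2, 0, -7, -6]
Entering loop: for elem in items:

After execution: n_items = 2
2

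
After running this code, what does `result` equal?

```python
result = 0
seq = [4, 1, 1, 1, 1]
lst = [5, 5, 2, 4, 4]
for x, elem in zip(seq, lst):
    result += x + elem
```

Let's trace through this code step by step.

Initialize: result = 0
Initialize: seq = [4, 1, 1, 1, 1]
Initialize: lst = [5, 5, 2, 4, 4]
Entering loop: for x, elem in zip(seq, lst):

After execution: result = 28
28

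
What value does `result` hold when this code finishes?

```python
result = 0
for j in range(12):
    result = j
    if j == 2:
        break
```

Let's trace through this code step by step.

Initialize: result = 0
Entering loop: for j in range(12):

After execution: result = 2
2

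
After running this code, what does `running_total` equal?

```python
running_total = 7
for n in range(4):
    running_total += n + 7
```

Let's trace through this code step by step.

Initialize: running_total = 7
Entering loop: for n in range(4):

After execution: running_total = 41
41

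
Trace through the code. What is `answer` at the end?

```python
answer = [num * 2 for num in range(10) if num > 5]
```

Let's trace through this code step by step.

Initialize: answer = [num * 2 for num in range(10) if num > 5]

After execution: answer = [12, 14, 16, 18]
[12, 14, 16, 18]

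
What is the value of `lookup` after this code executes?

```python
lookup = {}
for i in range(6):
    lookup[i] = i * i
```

Let's trace through this code step by step.

Initialize: lookup = {}
Entering loop: for i in range(6):

After execution: lookup = {0: 0, 1: 1, 2: 4, 3: 9, 4: 16, 5: 25}
{0: 0, 1: 1, 2: 4, 3: 9, 4: 16, 5: 25}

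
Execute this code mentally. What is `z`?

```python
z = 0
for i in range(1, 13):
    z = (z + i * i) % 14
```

Let's trace through this code step by step.

Initialize: z = 0
Entering loop: for i in range(1, 13):

After execution: z = 6
6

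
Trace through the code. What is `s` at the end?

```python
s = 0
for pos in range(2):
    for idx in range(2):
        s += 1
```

Let's trace through this code step by step.

Initialize: s = 0
Entering loop: for pos in range(2):

After execution: s = 4
4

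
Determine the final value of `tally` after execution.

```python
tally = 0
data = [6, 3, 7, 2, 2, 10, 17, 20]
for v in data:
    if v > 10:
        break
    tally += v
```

Let's trace through this code step by step.

Initialize: tally = 0
Initialize: data = [6, 3, 7, 2, 2, 10, 17, 20]
Entering loop: for v in data:

After execution: tally = 30
30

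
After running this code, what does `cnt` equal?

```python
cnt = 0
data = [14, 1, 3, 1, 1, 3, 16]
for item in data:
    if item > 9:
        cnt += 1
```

Let's trace through this code step by step.

Initialize: cnt = 0
Initialize: data = [14, 1, 3, 1, 1, 3, 16]
Entering loop: for item in data:

After execution: cnt = 2
2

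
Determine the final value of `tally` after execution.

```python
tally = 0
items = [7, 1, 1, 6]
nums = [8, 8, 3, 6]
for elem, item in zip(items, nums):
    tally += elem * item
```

Let's trace through this code step by step.

Initialize: tally = 0
Initialize: items = [7, 1, 1, 6]
Initialize: nums = [8, 8, 3, 6]
Entering loop: for elem, item in zip(items, nums):

After execution: tally = 103
103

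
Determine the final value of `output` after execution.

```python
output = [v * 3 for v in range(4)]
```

Let's trace through this code step by step.

Initialize: output = [v * 3 for v in range(4)]

After execution: output = [0, 3, 6, 9]
[0, 3, 6, 9]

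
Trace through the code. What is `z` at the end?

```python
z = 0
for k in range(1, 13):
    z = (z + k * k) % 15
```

Let's trace through this code step by step.

Initialize: z = 0
Entering loop: for k in range(1, 13):

After execution: z = 5
5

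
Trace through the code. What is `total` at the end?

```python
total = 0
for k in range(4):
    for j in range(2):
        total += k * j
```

Let's trace through this code step by step.

Initialize: total = 0
Entering loop: for k in range(4):

After execution: total = 6
6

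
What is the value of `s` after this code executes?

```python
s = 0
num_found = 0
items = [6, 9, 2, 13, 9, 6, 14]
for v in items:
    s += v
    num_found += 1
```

Let's trace through this code step by step.

Initialize: s = 0
Initialize: num_found = 0
Initialize: items = [6, 9, 2, 13, 9, 6, 14]
Entering loop: for v in items:

After execution: s = 59
59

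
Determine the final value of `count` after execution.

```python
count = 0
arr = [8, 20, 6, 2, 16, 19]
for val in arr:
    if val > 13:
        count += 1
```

Let's trace through this code step by step.

Initialize: count = 0
Initialize: arr = [8, 20, 6, 2, 16, 19]
Entering loop: for val in arr:

After execution: count = 3
3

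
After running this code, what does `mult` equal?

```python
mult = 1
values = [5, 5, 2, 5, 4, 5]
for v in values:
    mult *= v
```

Let's trace through this code step by step.

Initialize: mult = 1
Initialize: values = [5, 5, 2, 5, 4, 5]
Entering loop: for v in values:

After execution: mult = 5000
5000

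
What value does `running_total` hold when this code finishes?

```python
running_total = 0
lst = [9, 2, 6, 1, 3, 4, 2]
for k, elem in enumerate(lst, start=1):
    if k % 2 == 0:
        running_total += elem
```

Let's trace through this code step by step.

Initialize: running_total = 0
Initialize: lst = [9, 2, 6, 1, 3, 4, 2]
Entering loop: for k, elem in enumerate(lst, start=1):

After execution: running_total = 7
7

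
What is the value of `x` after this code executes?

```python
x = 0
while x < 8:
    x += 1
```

Let's trace through this code step by step.

Initialize: x = 0
Entering loop: while x < 8:

After execution: x = 8
8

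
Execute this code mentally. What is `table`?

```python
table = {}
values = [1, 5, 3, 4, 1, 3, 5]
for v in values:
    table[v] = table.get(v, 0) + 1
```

Let's trace through this code step by step.

Initialize: table = {}
Initialize: values = [1, 5, 3, 4, 1, 3, 5]
Entering loop: for v in values:

After execution: table = {1: 2, 5: 2, 3: 2, 4: 1}
{1: 2, 5: 2, 3: 2, 4: 1}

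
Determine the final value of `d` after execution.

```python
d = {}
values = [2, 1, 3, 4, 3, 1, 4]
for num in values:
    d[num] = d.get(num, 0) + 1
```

Let's trace through this code step by step.

Initialize: d = {}
Initialize: values = [2, 1, 3, 4, 3, 1, 4]
Entering loop: for num in values:

After execution: d = {2: 1, 1: 2, 3: 2, 4: 2}
{2: 1, 1: 2, 3: 2, 4: 2}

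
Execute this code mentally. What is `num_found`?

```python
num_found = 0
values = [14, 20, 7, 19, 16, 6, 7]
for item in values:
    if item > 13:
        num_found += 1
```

Let's trace through this code step by step.

Initialize: num_found = 0
Initialize: values = [14, 20, 7, 19, 16, 6, 7]
Entering loop: for item in values:

After execution: num_found = 4
4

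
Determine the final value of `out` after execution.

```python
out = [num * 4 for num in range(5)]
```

Let's trace through this code step by step.

Initialize: out = [num * 4 for num in range(5)]

After execution: out = [0, 4, 8, 12, 16]
[0, 4, 8, 12, 16]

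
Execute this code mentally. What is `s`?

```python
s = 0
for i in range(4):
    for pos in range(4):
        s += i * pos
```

Let's trace through this code step by step.

Initialize: s = 0
Entering loop: for i in range(4):

After execution: s = 36
36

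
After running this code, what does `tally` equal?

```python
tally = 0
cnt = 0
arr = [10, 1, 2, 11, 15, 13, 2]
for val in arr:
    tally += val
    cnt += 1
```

Let's trace through this code step by step.

Initialize: tally = 0
Initialize: cnt = 0
Initialize: arr = [10, 1, 2, 11, 15, 13, 2]
Entering loop: for val in arr:

After execution: tally = 54
54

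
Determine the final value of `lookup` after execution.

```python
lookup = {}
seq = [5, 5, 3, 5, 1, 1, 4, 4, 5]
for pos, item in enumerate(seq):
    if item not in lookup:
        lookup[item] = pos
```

Let's trace through this code step by step.

Initialize: lookup = {}
Initialize: seq = [5, 5, 3, 5, 1, 1, 4, 4, 5]
Entering loop: for pos, item in enumerate(seq):

After execution: lookup = {5: 0, 3: 2, 1: 4, 4: 6}
{5: 0, 3: 2, 1: 4, 4: 6}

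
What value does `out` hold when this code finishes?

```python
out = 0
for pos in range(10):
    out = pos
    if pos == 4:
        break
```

Let's trace through this code step by step.

Initialize: out = 0
Entering loop: for pos in range(10):

After execution: out = 4
4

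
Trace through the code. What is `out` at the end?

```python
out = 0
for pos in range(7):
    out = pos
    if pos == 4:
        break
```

Let's trace through this code step by step.

Initialize: out = 0
Entering loop: for pos in range(7):

After execution: out = 4
4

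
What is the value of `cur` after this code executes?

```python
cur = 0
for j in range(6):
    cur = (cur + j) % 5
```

Let's trace through this code step by step.

Initialize: cur = 0
Entering loop: for j in range(6):

After execution: cur = 0
0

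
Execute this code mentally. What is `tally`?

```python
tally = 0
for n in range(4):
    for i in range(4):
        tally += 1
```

Let's trace through this code step by step.

Initialize: tally = 0
Entering loop: for n in range(4):

After execution: tally = 16
16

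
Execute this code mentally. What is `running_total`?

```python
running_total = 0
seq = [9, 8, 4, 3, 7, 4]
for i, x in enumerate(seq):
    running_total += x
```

Let's trace through this code step by step.

Initialize: running_total = 0
Initialize: seq = [9, 8, 4, 3, 7, 4]
Entering loop: for i, x in enumerate(seq):

After execution: running_total = 35
35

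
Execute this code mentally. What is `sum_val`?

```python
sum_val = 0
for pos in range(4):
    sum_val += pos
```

Let's trace through this code step by step.

Initialize: sum_val = 0
Entering loop: for pos in range(4):

After execution: sum_val = 6
6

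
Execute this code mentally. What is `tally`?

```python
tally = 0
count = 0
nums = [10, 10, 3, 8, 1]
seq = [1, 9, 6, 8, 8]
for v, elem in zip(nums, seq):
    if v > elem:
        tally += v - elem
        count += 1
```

Let's trace through this code step by step.

Initialize: tally = 0
Initialize: count = 0
Initialize: nums = [10, 10, 3, 8, 1]
Initialize: seq = [1, 9, 6, 8, 8]
Entering loop: for v, elem in zip(nums, seq):

After execution: tally = 10
10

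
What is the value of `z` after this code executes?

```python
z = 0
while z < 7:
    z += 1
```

Let's trace through this code step by step.

Initialize: z = 0
Entering loop: while z < 7:

After execution: z = 7
7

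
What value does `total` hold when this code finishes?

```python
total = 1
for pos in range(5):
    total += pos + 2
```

Let's trace through this code step by step.

Initialize: total = 1
Entering loop: for pos in range(5):

After execution: total = 21
21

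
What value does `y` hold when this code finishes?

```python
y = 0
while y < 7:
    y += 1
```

Let's trace through this code step by step.

Initialize: y = 0
Entering loop: while y < 7:

After execution: y = 7
7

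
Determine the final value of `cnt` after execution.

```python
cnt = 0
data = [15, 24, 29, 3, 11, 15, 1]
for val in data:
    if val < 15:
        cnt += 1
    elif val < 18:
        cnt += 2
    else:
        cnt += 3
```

Let's trace through this code step by step.

Initialize: cnt = 0
Initialize: data = [15, 24, 29, 3, 11, 15, 1]
Entering loop: for val in data:

After execution: cnt = 13
13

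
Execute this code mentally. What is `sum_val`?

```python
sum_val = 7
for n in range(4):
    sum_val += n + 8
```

Let's trace through this code step by step.

Initialize: sum_val = 7
Entering loop: for n in range(4):

After execution: sum_val = 45
45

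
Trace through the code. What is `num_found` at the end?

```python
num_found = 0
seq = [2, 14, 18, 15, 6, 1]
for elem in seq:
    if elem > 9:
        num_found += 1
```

Let's trace through this code step by step.

Initialize: num_found = 0
Initialize: seq = [2, 14, 18, 15, 6, 1]
Entering loop: for elem in seq:

After execution: num_found = 3
3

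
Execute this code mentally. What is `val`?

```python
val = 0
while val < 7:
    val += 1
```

Let's trace through this code step by step.

Initialize: val = 0
Entering loop: while val < 7:

After execution: val = 7
7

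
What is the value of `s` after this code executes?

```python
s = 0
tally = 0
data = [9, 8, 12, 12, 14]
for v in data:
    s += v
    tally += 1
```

Let's trace through this code step by step.

Initialize: s = 0
Initialize: tally = 0
Initialize: data = [9, 8, 12, 12, 14]
Entering loop: for v in data:

After execution: s = 55
55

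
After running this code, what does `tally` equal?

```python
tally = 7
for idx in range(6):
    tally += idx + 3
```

Let's trace through this code step by step.

Initialize: tally = 7
Entering loop: for idx in range(6):

After execution: tally = 40
40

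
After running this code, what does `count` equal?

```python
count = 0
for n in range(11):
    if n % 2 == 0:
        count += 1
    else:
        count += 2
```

Let's trace through this code step by step.

Initialize: count = 0
Entering loop: for n in range(11):

After execution: count = 16
16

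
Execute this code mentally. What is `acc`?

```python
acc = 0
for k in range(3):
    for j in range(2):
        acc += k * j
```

Let's trace through this code step by step.

Initialize: acc = 0
Entering loop: for k in range(3):

After execution: acc = 3
3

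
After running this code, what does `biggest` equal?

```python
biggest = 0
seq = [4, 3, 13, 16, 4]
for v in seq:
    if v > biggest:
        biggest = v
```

Let's trace through this code step by step.

Initialize: biggest = 0
Initialize: seq = [4, 3, 13, 16, 4]
Entering loop: for v in seq:

After execution: biggest = 16
16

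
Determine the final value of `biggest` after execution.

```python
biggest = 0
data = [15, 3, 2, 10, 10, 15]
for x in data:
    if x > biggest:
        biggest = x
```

Let's trace through this code step by step.

Initialize: biggest = 0
Initialize: data = [15, 3, 2, 10, 10, 15]
Entering loop: for x in data:

After execution: biggest = 15
15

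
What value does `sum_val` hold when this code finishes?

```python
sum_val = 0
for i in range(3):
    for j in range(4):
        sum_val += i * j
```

Let's trace through this code step by step.

Initialize: sum_val = 0
Entering loop: for i in range(3):

After execution: sum_val = 18
18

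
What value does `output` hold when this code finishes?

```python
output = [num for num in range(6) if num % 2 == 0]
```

Let's trace through this code step by step.

Initialize: output = [num for num in range(6) if num % 2 == 0]

After execution: output = [0, 2, 4]
[0, 2, 4]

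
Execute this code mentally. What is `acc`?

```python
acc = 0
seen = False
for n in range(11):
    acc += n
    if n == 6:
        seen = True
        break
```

Let's trace through this code step by step.

Initialize: acc = 0
Initialize: seen = False
Entering loop: for n in range(11):

After execution: acc = 21
21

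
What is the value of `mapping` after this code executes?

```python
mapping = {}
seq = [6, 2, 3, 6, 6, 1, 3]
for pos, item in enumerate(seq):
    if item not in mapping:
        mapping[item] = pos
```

Let's trace through this code step by step.

Initialize: mapping = {}
Initialize: seq = [6, 2, 3, 6, 6, 1, 3]
Entering loop: for pos, item in enumerate(seq):

After execution: mapping = {6: 0, 2: 1, 3: 2, 1: 5}
{6: 0, 2: 1, 3: 2, 1: 5}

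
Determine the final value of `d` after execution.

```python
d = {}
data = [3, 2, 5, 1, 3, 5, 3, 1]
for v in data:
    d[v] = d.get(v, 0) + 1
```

Let's trace through this code step by step.

Initialize: d = {}
Initialize: data = [3, 2, 5, 1, 3, 5, 3, 1]
Entering loop: for v in data:

After execution: d = {3: 3, 2: 1, 5: 2, 1: 2}
{3: 3, 2: 1, 5: 2, 1: 2}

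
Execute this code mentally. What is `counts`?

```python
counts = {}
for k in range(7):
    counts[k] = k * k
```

Let's trace through this code step by step.

Initialize: counts = {}
Entering loop: for k in range(7):

After execution: counts = {0: 0, 1: 1, 2: 4, 3: 9, 4: 16, 5: 25, 6: 36}
{0: 0, 1: 1, 2: 4, 3: 9, 4: 16, 5: 25, 6: 36}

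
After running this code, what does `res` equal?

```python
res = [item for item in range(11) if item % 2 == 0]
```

Let's trace through this code step by step.

Initialize: res = [item for item in range(11) if item % 2 == 0]

After execution: res = [0, 2, 4, 6, 8, 10]
[0, 2, 4, 6, 8, 10]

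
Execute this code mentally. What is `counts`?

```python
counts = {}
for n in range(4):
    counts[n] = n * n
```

Let's trace through this code step by step.

Initialize: counts = {}
Entering loop: for n in range(4):

After execution: counts = {0: 0, 1: 1, 2: 4, 3: 9}
{0: 0, 1: 1, 2: 4, 3: 9}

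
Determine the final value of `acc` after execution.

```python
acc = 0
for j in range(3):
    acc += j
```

Let's trace through this code step by step.

Initialize: acc = 0
Entering loop: for j in range(3):

After execution: acc = 3
3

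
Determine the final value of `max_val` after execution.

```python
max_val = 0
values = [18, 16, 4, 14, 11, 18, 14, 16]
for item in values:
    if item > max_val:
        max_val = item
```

Let's trace through this code step by step.

Initialize: max_val = 0
Initialize: values = [18, 16, 4, 14, 11, 18, 14, 16]
Entering loop: for item in values:

After execution: max_val = 18
18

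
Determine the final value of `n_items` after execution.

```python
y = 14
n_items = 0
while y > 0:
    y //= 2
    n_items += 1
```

Let's trace through this code step by step.

Initialize: y = 14
Initialize: n_items = 0
Entering loop: while y > 0:

After execution: n_items = 4
4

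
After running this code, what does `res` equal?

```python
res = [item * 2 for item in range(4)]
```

Let's trace through this code step by step.

Initialize: res = [item * 2 for item in range(4)]

After execution: res = [0, 2, 4, 6]
[0, 2, 4, 6]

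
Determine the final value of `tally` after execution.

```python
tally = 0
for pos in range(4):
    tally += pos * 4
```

Let's trace through this code step by step.

Initialize: tally = 0
Entering loop: for pos in range(4):

After execution: tally = 24
24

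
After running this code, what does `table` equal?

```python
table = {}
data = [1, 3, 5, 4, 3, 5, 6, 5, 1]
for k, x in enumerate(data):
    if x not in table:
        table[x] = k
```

Let's trace through this code step by step.

Initialize: table = {}
Initialize: data = [1, 3, 5, 4, 3, 5, 6, 5, 1]
Entering loop: for k, x in enumerate(data):

After execution: table = {1: 0, 3: 1, 5: 2, 4: 3, 6: 6}
{1: 0, 3: 1, 5: 2, 4: 3, 6: 6}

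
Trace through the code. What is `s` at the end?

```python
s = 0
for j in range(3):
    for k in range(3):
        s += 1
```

Let's trace through this code step by step.

Initialize: s = 0
Entering loop: for j in range(3):

After execution: s = 9
9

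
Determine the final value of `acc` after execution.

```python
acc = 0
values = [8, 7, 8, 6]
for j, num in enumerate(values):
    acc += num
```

Let's trace through this code step by step.

Initialize: acc = 0
Initialize: values = [8, 7, 8, 6]
Entering loop: for j, num in enumerate(values):

After execution: acc = 29
29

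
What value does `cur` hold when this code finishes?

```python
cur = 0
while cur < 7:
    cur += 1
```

Let's trace through this code step by step.

Initialize: cur = 0
Entering loop: while cur < 7:

After execution: cur = 7
7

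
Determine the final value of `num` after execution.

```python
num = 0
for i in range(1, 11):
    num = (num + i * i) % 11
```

Let's trace through this code step by step.

Initialize: num = 0
Entering loop: for i in range(1, 11):

After execution: num = 0
0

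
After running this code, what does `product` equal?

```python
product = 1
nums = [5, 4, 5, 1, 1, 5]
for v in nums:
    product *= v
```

Let's trace through this code step by step.

Initialize: product = 1
Initialize: nums = [5, 4, 5, 1, 1, 5]
Entering loop: for v in nums:

After execution: product = 500
500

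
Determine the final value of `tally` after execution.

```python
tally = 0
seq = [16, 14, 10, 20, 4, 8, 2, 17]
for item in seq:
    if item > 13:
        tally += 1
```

Let's trace through this code step by step.

Initialize: tally = 0
Initialize: seq = [16, 14, 10, 20, 4, 8, 2, 17]
Entering loop: for item in seq:

After execution: tally = 4
4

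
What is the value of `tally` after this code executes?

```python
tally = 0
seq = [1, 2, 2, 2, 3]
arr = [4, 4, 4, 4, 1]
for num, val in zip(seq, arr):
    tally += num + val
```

Let's trace through this code step by step.

Initialize: tally = 0
Initialize: seq = [1, 2, 2, 2, 3]
Initialize: arr = [4, 4, 4, 4, 1]
Entering loop: for num, val in zip(seq, arr):

After execution: tally = 27
27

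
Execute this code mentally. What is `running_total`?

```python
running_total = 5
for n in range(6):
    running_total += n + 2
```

Let's trace through this code step by step.

Initialize: running_total = 5
Entering loop: for n in range(6):

After execution: running_total = 32
32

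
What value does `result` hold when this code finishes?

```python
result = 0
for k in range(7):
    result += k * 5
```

Let's trace through this code step by step.

Initialize: result = 0
Entering loop: for k in range(7):

After execution: result = 105
105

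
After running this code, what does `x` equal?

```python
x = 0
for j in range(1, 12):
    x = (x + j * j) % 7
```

Let's trace through this code step by step.

Initialize: x = 0
Entering loop: for j in range(1, 12):

After execution: x = 2
2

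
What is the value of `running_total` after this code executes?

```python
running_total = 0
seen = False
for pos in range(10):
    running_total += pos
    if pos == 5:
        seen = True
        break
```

Let's trace through this code step by step.

Initialize: running_total = 0
Initialize: seen = False
Entering loop: for pos in range(10):

After execution: running_total = 15
15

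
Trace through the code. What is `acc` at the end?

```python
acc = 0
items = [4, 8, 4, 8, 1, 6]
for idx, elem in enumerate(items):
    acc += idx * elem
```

Let's trace through this code step by step.

Initialize: acc = 0
Initialize: items = [4, 8, 4, 8, 1, 6]
Entering loop: for idx, elem in enumerate(items):

After execution: acc = 74
74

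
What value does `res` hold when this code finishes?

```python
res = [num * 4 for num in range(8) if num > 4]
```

Let's trace through this code step by step.

Initialize: res = [num * 4 for num in range(8) if num > 4]

After execution: res = [20, 24, 28]
[20, 24, 28]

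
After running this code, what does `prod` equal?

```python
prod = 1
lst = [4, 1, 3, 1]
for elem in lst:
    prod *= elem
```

Let's trace through this code step by step.

Initialize: prod = 1
Initialize: lst = [4, 1, 3, 1]
Entering loop: for elem in lst:

After execution: prod = 12
12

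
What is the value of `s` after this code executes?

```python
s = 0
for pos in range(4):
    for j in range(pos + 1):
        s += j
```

Let's trace through this code step by step.

Initialize: s = 0
Entering loop: for pos in range(4):

After execution: s = 10
10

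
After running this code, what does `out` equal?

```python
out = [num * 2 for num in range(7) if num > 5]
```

Let's trace through this code step by step.

Initialize: out = [num * 2 for num in range(7) if num > 5]

After execution: out = [12]
[12]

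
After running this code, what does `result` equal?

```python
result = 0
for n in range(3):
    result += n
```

Let's trace through this code step by step.

Initialize: result = 0
Entering loop: for n in range(3):

After execution: result = 3
3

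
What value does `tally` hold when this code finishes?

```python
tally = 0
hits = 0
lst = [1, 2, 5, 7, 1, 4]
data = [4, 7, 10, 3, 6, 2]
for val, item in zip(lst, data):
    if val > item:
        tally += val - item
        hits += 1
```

Let's trace through this code step by step.

Initialize: tally = 0
Initialize: hits = 0
Initialize: lst = [1, 2, 5, 7, 1, 4]
Initialize: data = [4, 7, 10, 3, 6, 2]
Entering loop: for val, item in zip(lst, data):

After execution: tally = 6
6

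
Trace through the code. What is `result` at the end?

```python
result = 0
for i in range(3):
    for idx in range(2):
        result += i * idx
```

Let's trace through this code step by step.

Initialize: result = 0
Entering loop: for i in range(3):

After execution: result = 3
3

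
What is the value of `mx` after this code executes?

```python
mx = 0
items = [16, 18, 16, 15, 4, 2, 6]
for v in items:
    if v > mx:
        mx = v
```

Let's trace through this code step by step.

Initialize: mx = 0
Initialize: items = [16, 18, 16, 15, 4, 2, 6]
Entering loop: for v in items:

After execution: mx = 18
18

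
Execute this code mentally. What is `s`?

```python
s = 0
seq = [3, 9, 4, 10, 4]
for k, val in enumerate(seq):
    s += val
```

Let's trace through this code step by step.

Initialize: s = 0
Initialize: seq = [3, 9, 4, 10, 4]
Entering loop: for k, val in enumerate(seq):

After execution: s = 30
30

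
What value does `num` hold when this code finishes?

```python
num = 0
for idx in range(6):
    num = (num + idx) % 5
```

Let's trace through this code step by step.

Initialize: num = 0
Entering loop: for idx in range(6):

After execution: num = 0
0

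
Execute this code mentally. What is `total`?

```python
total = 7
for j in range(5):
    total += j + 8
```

Let's trace through this code step by step.

Initialize: total = 7
Entering loop: for j in range(5):

After execution: total = 57
57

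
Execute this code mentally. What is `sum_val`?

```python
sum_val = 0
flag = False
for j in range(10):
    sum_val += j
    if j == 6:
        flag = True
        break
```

Let's trace through this code step by step.

Initialize: sum_val = 0
Initialize: flag = False
Entering loop: for j in range(10):

After execution: sum_val = 21
21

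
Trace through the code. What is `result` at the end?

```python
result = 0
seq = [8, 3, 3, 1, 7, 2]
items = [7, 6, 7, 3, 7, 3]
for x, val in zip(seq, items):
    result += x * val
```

Let's trace through this code step by step.

Initialize: result = 0
Initialize: seq = [8, 3, 3, 1, 7, 2]
Initialize: items = [7, 6, 7, 3, 7, 3]
Entering loop: for x, val in zip(seq, items):

After execution: result = 153
153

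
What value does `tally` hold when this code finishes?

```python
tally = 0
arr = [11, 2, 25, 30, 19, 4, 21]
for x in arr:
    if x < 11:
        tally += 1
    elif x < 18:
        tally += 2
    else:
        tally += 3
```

Let's trace through this code step by step.

Initialize: tally = 0
Initialize: arr = [11, 2, 25, 30, 19, 4, 21]
Entering loop: for x in arr:

After execution: tally = 16
16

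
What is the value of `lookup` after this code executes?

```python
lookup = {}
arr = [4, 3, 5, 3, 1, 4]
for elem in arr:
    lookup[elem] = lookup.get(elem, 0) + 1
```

Let's trace through this code step by step.

Initialize: lookup = {}
Initialize: arr = [4, 3, 5, 3, 1, 4]
Entering loop: for elem in arr:

After execution: lookup = {4: 2, 3: 2, 5: 1, 1: 1}
{4: 2, 3: 2, 5: 1, 1: 1}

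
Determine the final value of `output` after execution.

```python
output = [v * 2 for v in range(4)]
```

Let's trace through this code step by step.

Initialize: output = [v * 2 for v in range(4)]

After execution: output = [0, 2, 4, 6]
[0, 2, 4, 6]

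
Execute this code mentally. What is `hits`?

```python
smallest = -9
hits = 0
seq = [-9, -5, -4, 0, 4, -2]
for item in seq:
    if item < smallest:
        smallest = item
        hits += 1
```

Let's trace through this code step by step.

Initialize: smallest = -9
Initialize: hits = 0
Initialize: seq = [-9, -5, -4, 0, 4, -2]
Entering loop: for item in seq:

After execution: hits = 0
0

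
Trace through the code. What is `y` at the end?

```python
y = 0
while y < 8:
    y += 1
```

Let's trace through this code step by step.

Initialize: y = 0
Entering loop: while y < 8:

After execution: y = 8
8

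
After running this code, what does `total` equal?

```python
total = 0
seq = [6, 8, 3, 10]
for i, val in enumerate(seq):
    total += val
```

Let's trace through this code step by step.

Initialize: total = 0
Initialize: seq = [6, 8, 3, 10]
Entering loop: for i, val in enumerate(seq):

After execution: total = 27
27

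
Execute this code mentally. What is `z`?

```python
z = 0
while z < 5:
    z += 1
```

Let's trace through this code step by step.

Initialize: z = 0
Entering loop: while z < 5:

After execution: z = 5
5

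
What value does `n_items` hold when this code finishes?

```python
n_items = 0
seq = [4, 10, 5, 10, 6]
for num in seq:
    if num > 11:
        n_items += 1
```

Let's trace through this code step by step.

Initialize: n_items = 0
Initialize: seq = [4, 10, 5, 10, 6]
Entering loop: for num in seq:

After execution: n_items = 0
0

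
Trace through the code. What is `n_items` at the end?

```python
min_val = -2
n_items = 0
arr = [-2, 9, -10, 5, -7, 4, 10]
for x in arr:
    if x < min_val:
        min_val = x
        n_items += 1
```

Let's trace through this code step by step.

Initialize: min_val = -2
Initialize: n_items = 0
Initialize: arr = [-2, 9, -10, 5, -7, 4, 10]
Entering loop: for x in arr:

After execution: n_items = 1
1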